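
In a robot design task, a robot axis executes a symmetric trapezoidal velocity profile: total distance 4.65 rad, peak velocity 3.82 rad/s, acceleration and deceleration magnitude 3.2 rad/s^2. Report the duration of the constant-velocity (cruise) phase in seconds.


t_acc = v/a = 1.193750 s, d_acc = v^2/(2a) = 2.280062 rad each
d_cruise = 4.65 - 2*2.280062 = 0.089876 rad
t_cruise = d_cruise/v = 0.089876/3.82 = 0.0235

0.0235 s


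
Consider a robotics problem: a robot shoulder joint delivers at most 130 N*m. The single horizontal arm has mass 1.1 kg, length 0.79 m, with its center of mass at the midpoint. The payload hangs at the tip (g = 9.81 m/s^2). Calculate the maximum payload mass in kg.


tau_arm = m_arm*g*(L/2) = 1.1*9.81*0.79/2 = 4.2624 N*m
tau_payload = tau_max - tau_arm = 130 - 4.2624 = 125.7376
m_payload = tau_payload / (g*L) = 125.7376 / (9.81*0.79) = 16.2244

16.2244 kg


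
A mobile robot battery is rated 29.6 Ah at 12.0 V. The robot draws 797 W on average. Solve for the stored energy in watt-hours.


E = capacity * V = 29.6*12.0 = 355.2000

355.2000 Wh


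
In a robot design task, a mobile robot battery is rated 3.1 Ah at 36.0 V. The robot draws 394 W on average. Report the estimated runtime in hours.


E = 3.1*36.0 = 111.6000 Wh
t = E/P = 111.6000/394 = 0.2832

0.2832 hours


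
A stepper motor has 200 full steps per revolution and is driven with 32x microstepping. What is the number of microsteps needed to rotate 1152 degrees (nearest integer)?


step_size = 360/(200*32) = 360/6400 = 0.056250 deg
n = 1152/(360/6400) = 1152*6400/360 = 20480

20480 steps


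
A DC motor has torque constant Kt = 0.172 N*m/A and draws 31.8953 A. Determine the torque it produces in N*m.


tau = Kt * I = 0.172*31.8953 = 5.4860

5.4860 N*m


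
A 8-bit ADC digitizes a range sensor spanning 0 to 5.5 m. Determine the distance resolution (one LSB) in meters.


res = range / 2^n = 5.5/2^8 = 5.5/256 = 0.0215

0.0215 m


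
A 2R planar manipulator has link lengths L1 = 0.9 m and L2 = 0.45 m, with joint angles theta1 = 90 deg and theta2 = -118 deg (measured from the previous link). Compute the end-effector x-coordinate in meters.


x = L1*cos(th1) + L2*cos(th1+th2) = 0.9*cos(90 deg) + 0.45*cos(-28 deg) = 0.3973

0.3973 m


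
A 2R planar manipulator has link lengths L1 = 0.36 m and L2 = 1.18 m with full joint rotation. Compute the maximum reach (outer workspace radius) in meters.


r_max = L1 + L2 = 0.36 + 1.18 = 1.5400

1.5400 m


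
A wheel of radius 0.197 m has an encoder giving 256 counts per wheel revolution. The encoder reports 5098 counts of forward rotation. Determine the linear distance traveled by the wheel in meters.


revs = 5098/256 = 19.914062
d = revs * 2*pi*r = 19.914062 * 2*pi*0.197 = 24.6494

24.6494 m


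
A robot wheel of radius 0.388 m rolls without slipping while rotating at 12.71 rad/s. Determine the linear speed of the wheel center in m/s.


v = omega * r = 12.71 * 0.388 = 4.9315

4.9315 m/s


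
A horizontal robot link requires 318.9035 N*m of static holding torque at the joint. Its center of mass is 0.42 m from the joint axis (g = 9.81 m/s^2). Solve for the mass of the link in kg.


m = tau / (g*L) = 318.9035 / (9.81 * 0.42) = 77.4000

77.4000 kg


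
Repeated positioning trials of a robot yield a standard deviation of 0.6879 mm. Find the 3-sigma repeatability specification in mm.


repeatability = 3*sigma = 3*0.6879 = 2.0637

2.0637 mm


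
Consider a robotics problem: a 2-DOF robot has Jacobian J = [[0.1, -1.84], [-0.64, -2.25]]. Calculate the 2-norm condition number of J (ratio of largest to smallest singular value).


JJ^T eigenvalues: trace(JJ^T) = 8.8677, det(JJ^T) = det(J)^2 = 1.96728676
s_max^2 = (8.8677 + sqrt(70.76695625))/2 = 8.64000490
s_min^2 = (8.8677 - sqrt(70.76695625))/2 = 0.22769510
kappa = s_max/s_min = sqrt(8.64000490/0.22769510) = 6.1600

6.1600


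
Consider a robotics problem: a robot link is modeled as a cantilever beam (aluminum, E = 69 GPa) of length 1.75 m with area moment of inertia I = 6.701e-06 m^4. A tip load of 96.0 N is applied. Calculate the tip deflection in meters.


delta = F*L^3/(3*E*I) = 96.0*1.75^3/(3*6.900e+10*6.701e-06)
      = 514.5/1387107 = 3.7092e-04

3.7092e-04 m


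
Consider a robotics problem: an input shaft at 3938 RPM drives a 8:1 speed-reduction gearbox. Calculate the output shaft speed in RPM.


omega_out = omega_in / N = 3938 / 8 = 492.2500

492.2500 RPM


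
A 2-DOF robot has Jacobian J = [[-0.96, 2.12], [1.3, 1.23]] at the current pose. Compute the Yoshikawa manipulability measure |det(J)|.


det(J) = -0.96*1.23 - (2.12)*(1.3) = -3.9368
|det(J)| = 3.9368

3.9368


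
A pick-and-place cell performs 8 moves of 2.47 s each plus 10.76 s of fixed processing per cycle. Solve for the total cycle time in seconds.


T = 8*2.47 + 10.76 = 30.5200

30.5200 s


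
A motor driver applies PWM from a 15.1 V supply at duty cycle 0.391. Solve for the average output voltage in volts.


V_avg = V_supply * D = 15.1*0.391 = 5.9041

5.9041 V


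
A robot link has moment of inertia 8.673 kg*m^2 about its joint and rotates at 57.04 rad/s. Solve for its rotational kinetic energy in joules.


KE = (1/2)*I*omega^2 = 0.5*8.673*57.04^2 = 14109.0699

14109.0699 J


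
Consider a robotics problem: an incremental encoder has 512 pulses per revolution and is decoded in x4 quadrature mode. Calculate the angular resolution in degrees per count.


resolution = 360 / (PPR * 4) = 360 / 2048 = 0.1758

0.1758 degrees


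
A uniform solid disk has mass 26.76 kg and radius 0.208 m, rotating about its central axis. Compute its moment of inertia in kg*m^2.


I = (1/2)*m*R^2 = 0.5*26.76*0.208^2 = 0.5789

0.5789 kg*m^2


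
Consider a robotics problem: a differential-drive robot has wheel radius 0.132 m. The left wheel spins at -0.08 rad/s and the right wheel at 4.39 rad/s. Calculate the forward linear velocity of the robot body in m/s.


v = r*(wR + wL)/2 = 0.132*(4.39 + -0.08)/2 = 0.2845

0.2845 m/s


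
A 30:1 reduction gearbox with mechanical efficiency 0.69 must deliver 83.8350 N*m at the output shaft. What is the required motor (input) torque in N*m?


tau_in = tau_out / (N * eta) = 83.8350 / (30 * 0.69) = 4.0500

4.0500 N*m


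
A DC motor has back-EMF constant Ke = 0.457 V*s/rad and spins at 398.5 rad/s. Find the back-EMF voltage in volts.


V_emf = Ke * omega = 0.457*398.5 = 182.1145

182.1145 V


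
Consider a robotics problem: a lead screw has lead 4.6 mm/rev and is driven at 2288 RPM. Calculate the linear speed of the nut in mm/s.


v = lead * (RPM/60) = 4.6*2288/60 = 175.4133

175.4133 mm/s


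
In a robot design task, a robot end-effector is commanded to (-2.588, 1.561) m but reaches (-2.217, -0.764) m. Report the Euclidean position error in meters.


dx = -2.217 - (-2.588) = 0.3710, dy = -0.764 - (1.561) = -2.3250
err = sqrt(0.137641 + 5.405625) = 2.3544

2.3544 m


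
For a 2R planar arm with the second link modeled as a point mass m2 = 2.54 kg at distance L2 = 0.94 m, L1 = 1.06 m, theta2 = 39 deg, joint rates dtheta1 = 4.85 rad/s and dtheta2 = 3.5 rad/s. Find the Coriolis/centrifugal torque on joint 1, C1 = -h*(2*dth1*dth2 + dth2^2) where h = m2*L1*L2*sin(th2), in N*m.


h = m2*L1*L2*sin(th2) = 2.54*1.06*0.94*sin(39 deg) = 1.592719
C1 = -h*(2*4.85*3.5 + 3.5^2) = -1.592719*46.2000 = -73.5836

-73.5836 N*m


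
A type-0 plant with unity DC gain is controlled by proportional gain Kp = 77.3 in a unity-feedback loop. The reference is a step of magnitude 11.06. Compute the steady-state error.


e_ss = R/(1 + Kp) = 11.06/(1 + 77.3) = 11.06/78.3000 = 0.1413

0.1413


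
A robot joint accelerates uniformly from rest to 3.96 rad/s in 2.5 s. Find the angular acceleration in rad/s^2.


alpha = delta_omega / t = 3.96 / 2.5 = 1.5840

1.5840 rad/s^2


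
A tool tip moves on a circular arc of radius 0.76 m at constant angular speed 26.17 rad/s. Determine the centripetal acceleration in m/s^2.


a_c = omega^2 * r = 26.17^2 * 0.76 = 520.5004

520.5004 m/s^2


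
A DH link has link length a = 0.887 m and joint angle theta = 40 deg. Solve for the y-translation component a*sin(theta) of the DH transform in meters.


a*sin(theta) = 0.887*sin(40 deg) = 0.5702

0.5702 m


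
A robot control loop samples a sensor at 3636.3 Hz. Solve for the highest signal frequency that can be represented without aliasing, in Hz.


f_max = f_s/2 = 3636.3/2 = 1818.1500

1818.1500 Hz


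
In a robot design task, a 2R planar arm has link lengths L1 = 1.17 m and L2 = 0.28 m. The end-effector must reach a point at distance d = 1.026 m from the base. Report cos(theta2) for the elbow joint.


cos(th2) = (d^2 - L1^2 - L2^2)/(2*L1*L2) = (1.026^2 - 1.17^2 - 0.28^2)/(2*1.17*0.28) = -0.6023

-0.6023


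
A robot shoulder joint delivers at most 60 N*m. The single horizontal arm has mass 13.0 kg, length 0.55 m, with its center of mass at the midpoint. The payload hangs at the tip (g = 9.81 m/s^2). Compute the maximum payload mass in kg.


tau_arm = m_arm*g*(L/2) = 13.0*9.81*0.55/2 = 35.0708 N*m
tau_payload = tau_max - tau_arm = 60 - 35.0708 = 24.9292
m_payload = tau_payload / (g*L) = 24.9292 / (9.81*0.55) = 4.6204

4.6204 kg


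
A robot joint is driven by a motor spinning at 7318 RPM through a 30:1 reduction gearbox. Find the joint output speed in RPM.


omega_joint = omega_motor / N = 7318 / 30 = 243.9333

243.9333 RPM


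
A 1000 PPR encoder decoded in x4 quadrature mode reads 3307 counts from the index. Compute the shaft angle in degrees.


angle = counts * 360 / (PPR*4) = 3307 * 360 / 4000 = 297.6300

297.6300 degrees


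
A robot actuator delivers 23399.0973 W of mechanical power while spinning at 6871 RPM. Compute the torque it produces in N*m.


omega = 6871 * 2*pi/60 = 719.529437 rad/s
tau = P / omega = 23399.0973 / 719.529437 = 32.5200

32.5200 N*m


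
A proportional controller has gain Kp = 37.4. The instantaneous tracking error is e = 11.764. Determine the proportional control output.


u_P = Kp * e = 37.4 * 11.764 = 439.9736

439.9736


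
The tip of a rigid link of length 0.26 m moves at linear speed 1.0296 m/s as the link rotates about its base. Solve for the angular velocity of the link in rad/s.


omega = v / L = 1.0296 / 0.26 = 3.9600

3.9600 rad/s


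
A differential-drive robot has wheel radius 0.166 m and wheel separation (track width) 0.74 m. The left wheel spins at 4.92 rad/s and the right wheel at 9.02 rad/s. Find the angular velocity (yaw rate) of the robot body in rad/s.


omega = r*(wR - wL)/L = 0.166*(9.02 - (4.92))/0.74 = 0.9197

0.9197 rad/s


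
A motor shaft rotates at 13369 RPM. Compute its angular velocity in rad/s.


omega = 13369 * 2*pi/60 = 1399.9984

1399.9984 rad/s


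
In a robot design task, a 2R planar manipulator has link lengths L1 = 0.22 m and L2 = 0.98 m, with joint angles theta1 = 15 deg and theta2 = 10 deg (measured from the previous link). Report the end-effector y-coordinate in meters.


y = L1*sin(th1) + L2*sin(th1+th2) = 0.22*sin(15 deg) + 0.98*sin(25 deg) = 0.4711

0.4711 m


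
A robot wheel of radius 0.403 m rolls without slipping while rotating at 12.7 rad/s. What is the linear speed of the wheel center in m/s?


v = omega * r = 12.7 * 0.403 = 5.1181

5.1181 m/s


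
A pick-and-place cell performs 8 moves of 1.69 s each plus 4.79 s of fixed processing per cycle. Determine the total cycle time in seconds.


T = 8*1.69 + 4.79 = 18.3100

18.3100 s


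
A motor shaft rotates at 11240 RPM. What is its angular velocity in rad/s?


omega = 11240 * 2*pi/60 = 1177.0500

1177.0500 rad/s


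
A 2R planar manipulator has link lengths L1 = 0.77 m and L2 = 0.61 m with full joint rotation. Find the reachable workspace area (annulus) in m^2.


r_max = L1 + L2 = 1.3800, r_min = |L1 - L2| = 0.1600
A = pi*(r_max^2 - r_min^2) = pi*(1.9044 - 0.0256) = 5.9024

5.9024 m^2


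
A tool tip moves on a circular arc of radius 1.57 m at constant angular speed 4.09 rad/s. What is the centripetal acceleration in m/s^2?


a_c = omega^2 * r = 4.09^2 * 1.57 = 26.2631

26.2631 m/s^2


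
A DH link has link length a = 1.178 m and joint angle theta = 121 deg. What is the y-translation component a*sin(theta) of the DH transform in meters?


a*sin(theta) = 1.178*sin(121 deg) = 1.0097

1.0097 m


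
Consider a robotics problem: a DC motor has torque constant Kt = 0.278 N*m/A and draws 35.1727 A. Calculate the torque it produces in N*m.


tau = Kt * I = 0.278*35.1727 = 9.7780

9.7780 N*m


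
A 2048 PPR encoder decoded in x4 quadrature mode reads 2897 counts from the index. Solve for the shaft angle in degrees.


angle = counts * 360 / (PPR*4) = 2897 * 360 / 8192 = 127.3096

127.3096 degrees


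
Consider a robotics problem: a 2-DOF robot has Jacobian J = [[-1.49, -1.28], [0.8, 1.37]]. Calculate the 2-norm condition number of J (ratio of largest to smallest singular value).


JJ^T eigenvalues: trace(JJ^T) = 6.3754, det(JJ^T) = det(J)^2 = 1.03489929
s_max^2 = (6.3754 + sqrt(36.50612800))/2 = 6.20871506
s_min^2 = (6.3754 - sqrt(36.50612800))/2 = 0.16668494
kappa = s_max/s_min = sqrt(6.20871506/0.16668494) = 6.1031

6.1031


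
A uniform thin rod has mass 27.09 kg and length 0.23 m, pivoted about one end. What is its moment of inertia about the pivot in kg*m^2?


I = (1/3)*m*L^2 = (1/3)*27.09*0.23^2 = 0.4777

0.4777 kg*m^2


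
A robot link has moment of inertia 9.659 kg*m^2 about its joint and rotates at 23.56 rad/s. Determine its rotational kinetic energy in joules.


KE = (1/2)*I*omega^2 = 0.5*9.659*23.56^2 = 2680.7280

2680.7280 J


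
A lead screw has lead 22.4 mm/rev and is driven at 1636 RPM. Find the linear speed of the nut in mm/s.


v = lead * (RPM/60) = 22.4*1636/60 = 610.7733

610.7733 mm/s


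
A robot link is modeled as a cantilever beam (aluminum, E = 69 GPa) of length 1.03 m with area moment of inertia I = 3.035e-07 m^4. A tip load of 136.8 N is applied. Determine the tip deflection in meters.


delta = F*L^3/(3*E*I) = 136.8*1.03^3/(3*6.900e+10*3.035e-07)
      = 149.4850536/62824.5 = 0.0024

0.0024 m


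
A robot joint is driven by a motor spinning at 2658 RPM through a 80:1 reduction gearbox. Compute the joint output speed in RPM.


omega_joint = omega_motor / N = 2658 / 80 = 33.2250

33.2250 RPM


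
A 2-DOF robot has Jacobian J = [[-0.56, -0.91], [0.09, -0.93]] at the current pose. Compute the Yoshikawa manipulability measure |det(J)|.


det(J) = -0.56*-0.93 - (-0.91)*(0.09) = 0.6027
|det(J)| = 0.6027

0.6027


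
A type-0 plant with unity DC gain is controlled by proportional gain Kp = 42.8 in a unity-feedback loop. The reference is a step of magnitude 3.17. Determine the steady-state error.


e_ss = R/(1 + Kp) = 3.17/(1 + 42.8) = 3.17/43.8000 = 0.0724

0.0724


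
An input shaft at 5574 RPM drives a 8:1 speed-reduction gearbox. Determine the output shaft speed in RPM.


omega_out = omega_in / N = 5574 / 8 = 696.7500

696.7500 RPM


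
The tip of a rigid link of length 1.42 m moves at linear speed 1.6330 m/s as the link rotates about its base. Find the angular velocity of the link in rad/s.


omega = v / L = 1.6330 / 1.42 = 1.1500

1.1500 rad/s


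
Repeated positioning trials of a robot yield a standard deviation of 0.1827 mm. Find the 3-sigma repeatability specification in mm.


repeatability = 3*sigma = 3*0.1827 = 0.5481

0.5481 mm


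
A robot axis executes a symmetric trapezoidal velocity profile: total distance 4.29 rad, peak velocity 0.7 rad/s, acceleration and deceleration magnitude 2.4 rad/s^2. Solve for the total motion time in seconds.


t_acc = v/a = 0.7/2.4 = 0.291667 s
d_acc = v^2/(2a) = 0.102083 rad (each ramp)
d_cruise = 4.29 - 2*0.102083 = 4.085834 rad
t_cruise = 4.085834/0.7 = 5.836906 s
t_total = 2*0.291667 + 5.836906 = 6.4202

6.4202 s


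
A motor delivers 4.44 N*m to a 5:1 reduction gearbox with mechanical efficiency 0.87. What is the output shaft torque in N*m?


tau_out = tau_in * N * eta = 4.44 * 5 * 0.87 = 19.3140

19.3140 N*m


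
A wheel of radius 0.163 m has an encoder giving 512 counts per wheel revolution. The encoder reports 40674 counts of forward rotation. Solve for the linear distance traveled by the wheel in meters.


revs = 40674/512 = 79.441406
d = revs * 2*pi*r = 79.441406 * 2*pi*0.163 = 81.3606

81.3606 m


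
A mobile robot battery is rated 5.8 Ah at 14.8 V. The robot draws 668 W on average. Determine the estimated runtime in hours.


E = 5.8*14.8 = 85.8400 Wh
t = E/P = 85.8400/668 = 0.1285

0.1285 hours


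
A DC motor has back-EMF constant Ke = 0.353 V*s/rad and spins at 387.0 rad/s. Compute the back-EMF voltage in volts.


V_emf = Ke * omega = 0.353*387.0 = 136.6110

136.6110 V


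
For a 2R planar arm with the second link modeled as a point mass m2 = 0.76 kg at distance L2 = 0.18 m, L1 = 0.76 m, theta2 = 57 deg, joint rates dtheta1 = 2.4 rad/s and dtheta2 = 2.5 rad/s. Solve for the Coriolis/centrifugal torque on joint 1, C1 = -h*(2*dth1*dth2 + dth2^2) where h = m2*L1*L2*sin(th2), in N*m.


h = m2*L1*L2*sin(th2) = 0.76*0.76*0.18*sin(57 deg) = 0.087195
C1 = -h*(2*2.4*2.5 + 2.5^2) = -0.087195*18.2500 = -1.5913

-1.5913 N*m


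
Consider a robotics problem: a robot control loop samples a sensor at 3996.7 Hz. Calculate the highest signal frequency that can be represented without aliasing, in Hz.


f_max = f_s/2 = 3996.7/2 = 1998.3500

1998.3500 Hz


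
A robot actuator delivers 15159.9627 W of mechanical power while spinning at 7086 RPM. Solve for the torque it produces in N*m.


omega = 7086 * 2*pi/60 = 742.044185 rad/s
tau = P / omega = 15159.9627 / 742.044185 = 20.4300

20.4300 N*m


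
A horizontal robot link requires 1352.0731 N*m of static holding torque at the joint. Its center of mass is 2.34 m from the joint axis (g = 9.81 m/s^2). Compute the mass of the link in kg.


m = tau / (g*L) = 1352.0731 / (9.81 * 2.34) = 58.9000

58.9000 kg


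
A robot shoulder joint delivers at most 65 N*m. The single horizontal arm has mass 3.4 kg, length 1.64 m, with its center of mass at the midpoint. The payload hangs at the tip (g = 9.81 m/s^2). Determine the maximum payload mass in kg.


tau_arm = m_arm*g*(L/2) = 3.4*9.81*1.64/2 = 27.3503 N*m
tau_payload = tau_max - tau_arm = 65 - 27.3503 = 37.6497
m_payload = tau_payload / (g*L) = 37.6497 / (9.81*1.64) = 2.3402

2.3402 kg


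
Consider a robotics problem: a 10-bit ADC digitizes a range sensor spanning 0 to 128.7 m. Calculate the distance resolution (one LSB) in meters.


res = range / 2^n = 128.7/2^10 = 128.7/1024 = 0.1257

0.1257 m


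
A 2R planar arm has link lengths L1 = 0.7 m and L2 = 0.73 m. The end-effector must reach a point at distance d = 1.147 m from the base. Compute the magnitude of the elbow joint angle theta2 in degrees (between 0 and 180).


cos(th2) = (d^2 - L1^2 - L2^2)/(2*L1*L2) = (1.147^2 - 0.7^2 - 0.73^2)/(2*0.7*0.73) = 0.28640802
th2 = acos(0.28640802) = 73.3570 deg

73.3570 degrees


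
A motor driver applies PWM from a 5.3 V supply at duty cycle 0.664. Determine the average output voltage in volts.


V_avg = V_supply * D = 5.3*0.664 = 3.5192

3.5192 V


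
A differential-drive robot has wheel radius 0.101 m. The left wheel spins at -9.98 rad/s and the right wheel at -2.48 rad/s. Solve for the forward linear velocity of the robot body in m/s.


v = r*(wR + wL)/2 = 0.101*(-2.48 + -9.98)/2 = -0.6292

-0.6292 m/s


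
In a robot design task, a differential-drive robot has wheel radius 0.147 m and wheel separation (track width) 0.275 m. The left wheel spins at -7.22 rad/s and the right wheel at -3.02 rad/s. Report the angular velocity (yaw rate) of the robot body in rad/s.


omega = r*(wR - wL)/L = 0.147*(-3.02 - (-7.22))/0.275 = 2.2451

2.2451 rad/s


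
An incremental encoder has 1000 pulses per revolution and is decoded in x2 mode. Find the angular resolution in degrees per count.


resolution = 360 / (PPR * 2) = 360 / 2000 = 0.1800

0.1800 degrees


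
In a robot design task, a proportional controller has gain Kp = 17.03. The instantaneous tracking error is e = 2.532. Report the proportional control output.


u_P = Kp * e = 17.03 * 2.532 = 43.1200

43.1200


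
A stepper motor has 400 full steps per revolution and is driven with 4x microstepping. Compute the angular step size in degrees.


step = 360/(400*4) = 360/1600 = 0.2250

0.2250 degrees


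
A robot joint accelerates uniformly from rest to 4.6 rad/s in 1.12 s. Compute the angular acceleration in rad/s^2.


alpha = delta_omega / t = 4.6 / 1.12 = 4.1071

4.1071 rad/s^2


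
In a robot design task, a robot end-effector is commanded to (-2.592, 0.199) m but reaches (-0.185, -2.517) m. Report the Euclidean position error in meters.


dx = -0.185 - (-2.592) = 2.4070, dy = -2.517 - (0.199) = -2.7160
err = sqrt(5.793649 + 7.376656) = 3.6291

3.6291 m


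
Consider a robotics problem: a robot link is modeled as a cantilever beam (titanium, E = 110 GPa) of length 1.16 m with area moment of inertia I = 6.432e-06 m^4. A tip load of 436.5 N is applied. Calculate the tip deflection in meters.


delta = F*L^3/(3*E*I) = 436.5*1.16^3/(3*1.100e+11*6.432e-06)
      = 681.331104/2122560 = 3.2099e-04

3.2099e-04 m


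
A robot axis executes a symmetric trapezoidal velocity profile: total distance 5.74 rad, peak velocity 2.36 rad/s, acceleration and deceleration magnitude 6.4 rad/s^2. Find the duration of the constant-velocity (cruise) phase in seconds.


t_acc = v/a = 0.368750 s, d_acc = v^2/(2a) = 0.435125 rad each
d_cruise = 5.74 - 2*0.435125 = 4.869750 rad
t_cruise = d_cruise/v = 4.869750/2.36 = 2.0635

2.0635 s


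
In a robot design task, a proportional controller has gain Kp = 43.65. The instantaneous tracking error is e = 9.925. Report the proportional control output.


u_P = Kp * e = 43.65 * 9.925 = 433.2262

433.2262


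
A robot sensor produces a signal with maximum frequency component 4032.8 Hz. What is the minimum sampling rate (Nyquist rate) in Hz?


f_s,min = 2*f_max = 2*4032.8 = 8065.6000

8065.6000 Hz


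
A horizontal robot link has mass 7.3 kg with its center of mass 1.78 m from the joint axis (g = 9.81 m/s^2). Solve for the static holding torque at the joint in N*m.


tau = m*g*L = 7.3 * 9.81 * 1.78 = 127.4711

127.4711 N*m


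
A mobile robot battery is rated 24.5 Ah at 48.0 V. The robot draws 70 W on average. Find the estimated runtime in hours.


E = 24.5*48.0 = 1176.0000 Wh
t = E/P = 1176.0000/70 = 16.8000

16.8000 hours


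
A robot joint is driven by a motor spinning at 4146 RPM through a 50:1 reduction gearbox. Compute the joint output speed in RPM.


omega_joint = omega_motor / N = 4146 / 50 = 82.9200

82.9200 RPM


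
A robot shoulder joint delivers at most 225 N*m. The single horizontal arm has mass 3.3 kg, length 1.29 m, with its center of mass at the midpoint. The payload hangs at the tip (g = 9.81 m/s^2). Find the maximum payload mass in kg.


tau_arm = m_arm*g*(L/2) = 3.3*9.81*1.29/2 = 20.8806 N*m
tau_payload = tau_max - tau_arm = 225 - 20.8806 = 204.1194
m_payload = tau_payload / (g*L) = 204.1194 / (9.81*1.29) = 16.1297

16.1297 kg


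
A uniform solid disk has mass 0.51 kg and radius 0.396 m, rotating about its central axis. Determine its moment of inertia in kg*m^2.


I = (1/2)*m*R^2 = 0.5*0.51*0.396^2 = 0.0400

0.0400 kg*m^2


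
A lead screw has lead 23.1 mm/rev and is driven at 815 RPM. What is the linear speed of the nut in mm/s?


v = lead * (RPM/60) = 23.1*815/60 = 313.7750

313.7750 mm/s


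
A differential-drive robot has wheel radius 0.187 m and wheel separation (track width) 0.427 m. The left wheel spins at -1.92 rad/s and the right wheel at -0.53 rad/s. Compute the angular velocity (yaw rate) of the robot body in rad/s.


omega = r*(wR - wL)/L = 0.187*(-0.53 - (-1.92))/0.427 = 0.6087

0.6087 rad/s


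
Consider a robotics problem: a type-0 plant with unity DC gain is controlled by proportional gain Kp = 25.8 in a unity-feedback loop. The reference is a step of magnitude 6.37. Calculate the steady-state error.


e_ss = R/(1 + Kp) = 6.37/(1 + 25.8) = 6.37/26.8000 = 0.2377

0.2377


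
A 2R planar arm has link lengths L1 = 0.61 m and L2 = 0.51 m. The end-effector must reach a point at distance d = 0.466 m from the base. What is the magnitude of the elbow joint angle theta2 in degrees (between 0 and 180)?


cos(th2) = (d^2 - L1^2 - L2^2)/(2*L1*L2) = (0.466^2 - 0.61^2 - 0.51^2)/(2*0.61*0.51) = -0.66705882
th2 = acos(-0.66705882) = 131.8405 deg

131.8405 degrees


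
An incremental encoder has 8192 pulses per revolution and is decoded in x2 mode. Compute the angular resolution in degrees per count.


resolution = 360 / (PPR * 2) = 360 / 16384 = 0.0220

0.0220 degrees


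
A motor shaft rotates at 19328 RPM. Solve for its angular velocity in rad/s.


omega = 19328 * 2*pi/60 = 2024.0234

2024.0234 rad/s


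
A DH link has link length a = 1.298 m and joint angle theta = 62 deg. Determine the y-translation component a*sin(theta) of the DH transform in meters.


a*sin(theta) = 1.298*sin(62 deg) = 1.1461

1.1461 m


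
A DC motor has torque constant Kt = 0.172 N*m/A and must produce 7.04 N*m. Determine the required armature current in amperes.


I = tau / Kt = 7.04/0.172 = 40.9302

40.9302 A


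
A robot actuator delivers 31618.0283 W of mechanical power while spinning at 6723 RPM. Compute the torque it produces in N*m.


omega = 6723 * 2*pi/60 = 704.030914 rad/s
tau = P / omega = 31618.0283 / 704.030914 = 44.9100

44.9100 N*m


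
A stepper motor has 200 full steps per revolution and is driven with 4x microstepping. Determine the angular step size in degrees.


step = 360/(200*4) = 360/800 = 0.4500

0.4500 degrees


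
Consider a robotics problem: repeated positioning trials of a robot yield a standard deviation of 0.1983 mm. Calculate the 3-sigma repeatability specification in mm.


repeatability = 3*sigma = 3*0.1983 = 0.5949

0.5949 mm


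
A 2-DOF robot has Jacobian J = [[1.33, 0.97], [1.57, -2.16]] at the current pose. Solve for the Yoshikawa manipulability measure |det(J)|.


det(J) = 1.33*-2.16 - (0.97)*(1.57) = -4.3957
|det(J)| = 4.3957

4.3957


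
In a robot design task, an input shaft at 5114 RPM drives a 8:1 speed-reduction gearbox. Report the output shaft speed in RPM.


omega_out = omega_in / N = 5114 / 8 = 639.2500

639.2500 RPM


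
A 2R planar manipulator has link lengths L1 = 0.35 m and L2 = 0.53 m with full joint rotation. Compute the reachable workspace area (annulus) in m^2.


r_max = L1 + L2 = 0.8800, r_min = |L1 - L2| = 0.1800
A = pi*(r_max^2 - r_min^2) = pi*(0.7744 - 0.0324) = 2.3311

2.3311 m^2


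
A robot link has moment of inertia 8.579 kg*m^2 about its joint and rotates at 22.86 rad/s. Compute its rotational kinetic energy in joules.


KE = (1/2)*I*omega^2 = 0.5*8.579*22.86^2 = 2241.6052

2241.6052 J


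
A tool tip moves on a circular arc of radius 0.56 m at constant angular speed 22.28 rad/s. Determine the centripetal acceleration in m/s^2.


a_c = omega^2 * r = 22.28^2 * 0.56 = 277.9831

277.9831 m/s^2


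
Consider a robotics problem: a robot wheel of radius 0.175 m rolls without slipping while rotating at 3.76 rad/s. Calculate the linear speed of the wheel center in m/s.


v = omega * r = 3.76 * 0.175 = 0.6580

0.6580 m/s


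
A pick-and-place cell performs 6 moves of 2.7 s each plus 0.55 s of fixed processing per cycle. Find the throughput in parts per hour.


T_cycle = 6*2.7 + 0.55 = 16.7500 s
rate = 3600/T = 214.9254

214.9254 parts/hour


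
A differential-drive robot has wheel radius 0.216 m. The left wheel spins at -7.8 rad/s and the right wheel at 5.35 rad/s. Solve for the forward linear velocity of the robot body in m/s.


v = r*(wR + wL)/2 = 0.216*(5.35 + -7.8)/2 = -0.2646

-0.2646 m/s


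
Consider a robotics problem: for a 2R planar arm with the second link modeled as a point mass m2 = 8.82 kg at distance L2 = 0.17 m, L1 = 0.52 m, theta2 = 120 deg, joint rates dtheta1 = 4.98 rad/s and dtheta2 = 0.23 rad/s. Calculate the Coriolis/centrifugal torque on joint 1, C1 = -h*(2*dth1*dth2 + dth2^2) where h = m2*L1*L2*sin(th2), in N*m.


h = m2*L1*L2*sin(th2) = 8.82*0.52*0.17*sin(120 deg) = 0.675230
C1 = -h*(2*4.98*0.23 + 0.23^2) = -0.675230*2.3437 = -1.5825

-1.5825 N*m


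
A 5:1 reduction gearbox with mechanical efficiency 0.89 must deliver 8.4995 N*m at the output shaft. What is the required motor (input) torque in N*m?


tau_in = tau_out / (N * eta) = 8.4995 / (5 * 0.89) = 1.9100

1.9100 N*m


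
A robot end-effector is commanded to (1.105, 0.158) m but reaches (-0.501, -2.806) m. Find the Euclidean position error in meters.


dx = -0.501 - (1.105) = -1.6060, dy = -2.806 - (0.158) = -2.9640
err = sqrt(2.579236 + 8.785296) = 3.3711

3.3711 m


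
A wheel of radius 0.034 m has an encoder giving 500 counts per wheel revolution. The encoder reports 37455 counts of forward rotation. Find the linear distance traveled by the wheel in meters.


revs = 37455/500 = 74.910000
d = revs * 2*pi*r = 74.910000 * 2*pi*0.034 = 16.0029

16.0029 m


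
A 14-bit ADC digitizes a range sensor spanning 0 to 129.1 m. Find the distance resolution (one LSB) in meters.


res = range / 2^n = 129.1/2^14 = 129.1/16384 = 0.0079

0.0079 m


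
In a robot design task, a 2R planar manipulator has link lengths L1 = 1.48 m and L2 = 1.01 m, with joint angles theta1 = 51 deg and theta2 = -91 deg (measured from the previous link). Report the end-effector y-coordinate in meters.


y = L1*sin(th1) + L2*sin(th1+th2) = 1.48*sin(51 deg) + 1.01*sin(-40 deg) = 0.5010

0.5010 m


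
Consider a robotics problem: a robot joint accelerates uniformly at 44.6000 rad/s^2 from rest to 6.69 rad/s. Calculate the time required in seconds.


t = delta_omega / alpha = 6.69 / 44.6000 = 0.1500

0.1500 s


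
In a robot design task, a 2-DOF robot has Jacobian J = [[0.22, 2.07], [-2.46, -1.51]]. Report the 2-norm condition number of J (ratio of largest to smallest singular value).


JJ^T eigenvalues: trace(JJ^T) = 12.6650, det(JJ^T) = det(J)^2 = 22.65760000
s_max^2 = (12.6650 + sqrt(69.77182500))/2 = 10.50897654
s_min^2 = (12.6650 - sqrt(69.77182500))/2 = 2.15602346
kappa = s_max/s_min = sqrt(10.50897654/2.15602346) = 2.2078

2.2078


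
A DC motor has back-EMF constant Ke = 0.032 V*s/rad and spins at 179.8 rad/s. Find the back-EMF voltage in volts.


V_emf = Ke * omega = 0.032*179.8 = 5.7536

5.7536 V


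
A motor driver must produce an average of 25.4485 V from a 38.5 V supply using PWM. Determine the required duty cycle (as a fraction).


D = V_avg/V_supply = 25.4485/38.5 = 0.6610

0.6610


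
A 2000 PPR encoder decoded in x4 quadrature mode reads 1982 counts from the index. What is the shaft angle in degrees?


angle = counts * 360 / (PPR*4) = 1982 * 360 / 8000 = 89.1900

89.1900 degrees


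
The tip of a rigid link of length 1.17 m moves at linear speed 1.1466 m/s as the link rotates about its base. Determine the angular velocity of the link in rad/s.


omega = v / L = 1.1466 / 1.17 = 0.9800

0.9800 rad/s


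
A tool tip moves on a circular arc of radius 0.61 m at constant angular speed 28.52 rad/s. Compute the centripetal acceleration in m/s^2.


a_c = omega^2 * r = 28.52^2 * 0.61 = 496.1681

496.1681 m/s^2


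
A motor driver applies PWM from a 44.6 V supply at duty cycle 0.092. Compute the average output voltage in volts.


V_avg = V_supply * D = 44.6*0.092 = 4.1032

4.1032 V


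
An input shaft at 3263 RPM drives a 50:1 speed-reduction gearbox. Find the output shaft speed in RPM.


omega_out = omega_in / N = 3263 / 50 = 65.2600

65.2600 RPM


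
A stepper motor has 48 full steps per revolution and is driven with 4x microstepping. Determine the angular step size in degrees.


step = 360/(48*4) = 360/192 = 1.8750

1.8750 degrees


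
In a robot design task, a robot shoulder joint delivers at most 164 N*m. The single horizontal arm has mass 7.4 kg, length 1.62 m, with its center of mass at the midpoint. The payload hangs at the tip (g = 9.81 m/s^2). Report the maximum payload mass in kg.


tau_arm = m_arm*g*(L/2) = 7.4*9.81*1.62/2 = 58.8011 N*m
tau_payload = tau_max - tau_arm = 164 - 58.8011 = 105.1989
m_payload = tau_payload / (g*L) = 105.1989 / (9.81*1.62) = 6.6195

6.6195 kg


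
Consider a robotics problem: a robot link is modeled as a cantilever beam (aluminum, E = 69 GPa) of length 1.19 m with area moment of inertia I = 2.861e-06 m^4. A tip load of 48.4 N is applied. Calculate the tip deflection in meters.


delta = F*L^3/(3*E*I) = 48.4*1.19^3/(3*6.900e+10*2.861e-06)
      = 81.5616956/592227 = 1.3772e-04

1.3772e-04 m


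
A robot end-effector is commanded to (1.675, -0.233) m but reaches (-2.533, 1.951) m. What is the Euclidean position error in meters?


dx = -2.533 - (1.675) = -4.2080, dy = 1.951 - (-0.233) = 2.1840
err = sqrt(17.707264 + 4.769856) = 4.7410

4.7410 m


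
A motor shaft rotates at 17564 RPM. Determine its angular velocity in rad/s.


omega = 17564 * 2*pi/60 = 1839.2978

1839.2978 rad/s


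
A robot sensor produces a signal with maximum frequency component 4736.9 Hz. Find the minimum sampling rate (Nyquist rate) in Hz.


f_s,min = 2*f_max = 2*4736.9 = 9473.8000

9473.8000 Hz


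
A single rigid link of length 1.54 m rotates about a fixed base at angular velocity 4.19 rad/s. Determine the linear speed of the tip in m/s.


v = L*omega = 1.54 * 4.19 = 6.4526

6.4526 m/s


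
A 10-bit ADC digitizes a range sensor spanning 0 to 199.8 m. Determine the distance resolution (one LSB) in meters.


res = range / 2^n = 199.8/2^10 = 199.8/1024 = 0.1951

0.1951 m


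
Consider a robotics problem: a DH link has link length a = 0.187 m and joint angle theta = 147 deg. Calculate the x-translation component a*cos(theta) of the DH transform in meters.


a*cos(theta) = 0.187*cos(147 deg) = -0.1568

-0.1568 m


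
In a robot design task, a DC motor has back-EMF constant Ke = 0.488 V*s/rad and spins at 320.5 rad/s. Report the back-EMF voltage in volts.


V_emf = Ke * omega = 0.488*320.5 = 156.4040

156.4040 V


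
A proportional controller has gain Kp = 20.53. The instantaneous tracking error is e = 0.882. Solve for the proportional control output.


u_P = Kp * e = 20.53 * 0.882 = 18.1075

18.1075


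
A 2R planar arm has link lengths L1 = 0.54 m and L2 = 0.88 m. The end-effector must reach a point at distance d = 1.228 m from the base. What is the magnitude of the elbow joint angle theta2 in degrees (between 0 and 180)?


cos(th2) = (d^2 - L1^2 - L2^2)/(2*L1*L2) = (1.228^2 - 0.54^2 - 0.88^2)/(2*0.54*0.88) = 0.46505051
th2 = acos(0.46505051) = 62.2865 deg

62.2865 degrees


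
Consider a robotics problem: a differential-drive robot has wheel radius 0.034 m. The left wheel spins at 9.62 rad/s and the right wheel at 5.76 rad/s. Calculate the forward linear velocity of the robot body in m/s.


v = r*(wR + wL)/2 = 0.034*(5.76 + 9.62)/2 = 0.2615

0.2615 m/s


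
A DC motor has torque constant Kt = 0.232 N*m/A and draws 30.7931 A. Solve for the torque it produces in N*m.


tau = Kt * I = 0.232*30.7931 = 7.1440

7.1440 N*m


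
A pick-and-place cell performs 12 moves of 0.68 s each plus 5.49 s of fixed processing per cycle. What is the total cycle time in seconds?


T = 12*0.68 + 5.49 = 13.6500

13.6500 s


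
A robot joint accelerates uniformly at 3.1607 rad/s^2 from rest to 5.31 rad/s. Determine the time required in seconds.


t = delta_omega / alpha = 5.31 / 3.1607 = 1.6800

1.6800 s


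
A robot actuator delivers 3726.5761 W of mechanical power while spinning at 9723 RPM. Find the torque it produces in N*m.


omega = 9723 * 2*pi/60 = 1018.190179 rad/s
tau = P / omega = 3726.5761 / 1018.190179 = 3.6600

3.6600 N*m


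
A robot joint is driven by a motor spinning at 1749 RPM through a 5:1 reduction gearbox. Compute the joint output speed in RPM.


omega_joint = omega_motor / N = 1749 / 5 = 349.8000

349.8000 RPM


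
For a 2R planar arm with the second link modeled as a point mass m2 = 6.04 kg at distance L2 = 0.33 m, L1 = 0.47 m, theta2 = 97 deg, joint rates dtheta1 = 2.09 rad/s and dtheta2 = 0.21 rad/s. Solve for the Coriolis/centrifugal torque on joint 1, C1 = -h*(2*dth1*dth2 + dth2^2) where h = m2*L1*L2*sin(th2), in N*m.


h = m2*L1*L2*sin(th2) = 6.04*0.47*0.33*sin(97 deg) = 0.929821
C1 = -h*(2*2.09*0.21 + 0.21^2) = -0.929821*0.9219 = -0.8572

-0.8572 N*m


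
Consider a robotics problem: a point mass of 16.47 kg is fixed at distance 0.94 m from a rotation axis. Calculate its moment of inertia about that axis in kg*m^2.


I = m*r^2 = 16.47*0.94^2 = 14.5529

14.5529 kg*m^2


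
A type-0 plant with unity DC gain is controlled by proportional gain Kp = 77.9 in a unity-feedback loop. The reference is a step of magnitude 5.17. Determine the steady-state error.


e_ss = R/(1 + Kp) = 5.17/(1 + 77.9) = 5.17/78.9000 = 0.0655

0.0655


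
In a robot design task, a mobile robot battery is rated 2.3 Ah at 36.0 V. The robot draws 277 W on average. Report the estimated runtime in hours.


E = 2.3*36.0 = 82.8000 Wh
t = E/P = 82.8000/277 = 0.2989

0.2989 hours


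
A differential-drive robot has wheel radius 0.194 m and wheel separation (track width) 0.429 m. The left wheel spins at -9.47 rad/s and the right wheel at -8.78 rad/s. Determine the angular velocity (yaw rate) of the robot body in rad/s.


omega = r*(wR - wL)/L = 0.194*(-8.78 - (-9.47))/0.429 = 0.3120

0.3120 rad/s


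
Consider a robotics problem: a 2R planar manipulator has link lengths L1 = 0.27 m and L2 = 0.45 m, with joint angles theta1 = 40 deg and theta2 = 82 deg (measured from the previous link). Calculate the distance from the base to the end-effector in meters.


x = L1*cos(th1) + L2*cos(th1+th2) = -0.031632
y = L1*sin(th1) + L2*sin(th1+th2) = 0.555174
d = sqrt(x^2 + y^2) = sqrt(0.001001 + 0.308218) = 0.5561

0.5561 m


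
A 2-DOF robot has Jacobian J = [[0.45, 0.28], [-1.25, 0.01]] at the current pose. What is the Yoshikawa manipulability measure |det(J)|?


det(J) = 0.45*0.01 - (0.28)*(-1.25) = 0.3545
|det(J)| = 0.3545

0.3545


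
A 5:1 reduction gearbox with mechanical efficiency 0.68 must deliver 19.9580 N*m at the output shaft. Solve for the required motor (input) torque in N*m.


tau_in = tau_out / (N * eta) = 19.9580 / (5 * 0.68) = 5.8700

5.8700 N*m


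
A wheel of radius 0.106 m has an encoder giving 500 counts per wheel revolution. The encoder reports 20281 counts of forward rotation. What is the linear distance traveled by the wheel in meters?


revs = 20281/500 = 40.562000
d = revs * 2*pi*r = 40.562000 * 2*pi*0.106 = 27.0150

27.0150 m


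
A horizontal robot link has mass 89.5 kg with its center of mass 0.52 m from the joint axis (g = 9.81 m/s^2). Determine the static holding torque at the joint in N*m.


tau = m*g*L = 89.5 * 9.81 * 0.52 = 456.5574

456.5574 N*m


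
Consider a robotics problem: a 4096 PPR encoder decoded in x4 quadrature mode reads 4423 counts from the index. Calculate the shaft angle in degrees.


angle = counts * 360 / (PPR*4) = 4423 * 360 / 16384 = 97.1851

97.1851 degrees


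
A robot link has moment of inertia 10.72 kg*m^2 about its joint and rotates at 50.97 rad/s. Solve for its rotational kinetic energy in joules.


KE = (1/2)*I*omega^2 = 0.5*10.72*50.97^2 = 13924.9632

13924.9632 J


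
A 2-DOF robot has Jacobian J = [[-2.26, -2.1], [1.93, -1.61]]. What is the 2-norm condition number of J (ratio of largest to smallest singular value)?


JJ^T eigenvalues: trace(JJ^T) = 15.8346, det(JJ^T) = det(J)^2 = 59.16071056
s_max^2 = (15.8346 + sqrt(14.09171492))/2 = 9.79424665
s_min^2 = (15.8346 - sqrt(14.09171492))/2 = 6.04035335
kappa = s_max/s_min = sqrt(9.79424665/6.04035335) = 1.2734

1.2734
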